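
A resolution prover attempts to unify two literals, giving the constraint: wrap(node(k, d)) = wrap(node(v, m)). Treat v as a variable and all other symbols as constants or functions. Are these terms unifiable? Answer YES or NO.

Decompose wrap/1: node(k, d) = node(v, m).
Decompose node/2: k = v,  d = m.
Bind v := k; no other remaining equation mentions v.
Clash: constants d and m differ; no unifier exists.

NO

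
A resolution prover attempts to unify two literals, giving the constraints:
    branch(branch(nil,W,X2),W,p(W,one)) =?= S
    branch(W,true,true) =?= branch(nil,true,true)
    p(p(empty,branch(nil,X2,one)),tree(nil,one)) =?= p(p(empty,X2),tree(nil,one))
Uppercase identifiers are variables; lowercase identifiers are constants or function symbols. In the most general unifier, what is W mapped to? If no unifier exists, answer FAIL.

FAIL

Bind S := branch(branch(nil,W,X2),W,p(W,one)); no other remaining equation mentions S.
Decompose branch/3: W =?= nil,  true =?= true,  true =?= true.
Bind W := nil; no other remaining equation mentions W. Substituting into the earlier binding gives S := branch(branch(nil,nil,X2),nil,p(nil,one)).
Delete trivial equation true =?= true.
Delete trivial equation true =?= true.
Decompose p/2: p(empty,branch(nil,X2,one)) =?= p(empty,X2),  tree(nil,one) =?= tree(nil,one).
Decompose p/2: empty =?= empty,  branch(nil,X2,one) =?= X2.
Delete trivial equation empty =?= empty.
Occurs check fails: X2 occurs in branch(nil,X2,one); the equation X2 =?= branch(nil,X2,one) has no finite solution.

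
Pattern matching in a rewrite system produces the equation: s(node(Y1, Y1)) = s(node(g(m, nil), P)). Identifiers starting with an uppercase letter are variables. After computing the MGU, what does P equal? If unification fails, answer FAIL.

Decompose s/1: node(Y1, Y1) = node(g(m, nil), P).
Decompose node/2: Y1 = g(m, nil),  Y1 = P.
Bind Y1 := g(m, nil); substituting into the remaining equation gives: g(m, nil) = P.
Bind P := g(m, nil).
MGU = { Y1 ↦ g(m, nil), P ↦ g(m, nil) }, so P ↦ g(m, nil).

g(m, nil)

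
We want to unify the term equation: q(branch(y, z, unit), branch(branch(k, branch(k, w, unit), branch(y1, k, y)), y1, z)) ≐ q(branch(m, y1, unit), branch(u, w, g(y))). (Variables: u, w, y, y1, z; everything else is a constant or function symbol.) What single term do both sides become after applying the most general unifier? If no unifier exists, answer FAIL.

q(branch(m, g(m), unit), branch(branch(k, branch(k, g(m), unit), branch(g(m), k, m)), g(m), g(m)))

Decompose q/2: branch(y, z, unit) ≐ branch(m, y1, unit),  branch(branch(k, branch(k, w, unit), branch(y1, k, y)), y1, z) ≐ branch(u, w, g(y)).
Decompose branch/3: y ≐ m,  z ≐ y1,  unit ≐ unit.
Bind y := m; substituting into the one remaining equation that mentions y gives: branch(branch(k, branch(k, w, unit), branch(y1, k, m)), y1, z) ≐ branch(u, w, g(m)).
Bind z := y1; substituting into the one remaining equation that mentions z gives: branch(branch(k, branch(k, w, unit), branch(y1, k, m)), y1, y1) ≐ branch(u, w, g(m)).
Delete trivial equation unit ≐ unit.
Decompose branch/3: branch(k, branch(k, w, unit), branch(y1, k, m)) ≐ u,  y1 ≐ w,  y1 ≐ g(m).
Bind u := branch(k, branch(k, w, unit), branch(y1, k, m)); no other remaining equation mentions u.
Bind y1 := w; substituting into the remaining equation gives: w ≐ g(m). Substituting into the earlier bindings gives z := w, u := branch(k, branch(k, w, unit), branch(w, k, m)).
Bind w := g(m). Substituting into the earlier bindings gives z := g(m), u := branch(k, branch(k, g(m), unit), branch(g(m), k, m)), y1 := g(m).
Applying the MGU to either side gives q(branch(m, g(m), unit), branch(branch(k, branch(k, g(m), unit), branch(g(m), k, m)), g(m), g(m))).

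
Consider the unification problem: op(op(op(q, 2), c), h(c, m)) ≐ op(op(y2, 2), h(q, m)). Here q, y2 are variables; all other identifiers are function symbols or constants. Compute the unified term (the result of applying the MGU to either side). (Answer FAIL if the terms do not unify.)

Decompose op/2: op(op(q, 2), c) ≐ op(y2, 2),  h(c, m) ≐ h(q, m).
Decompose op/2: op(q, 2) ≐ y2,  c ≐ 2.
Bind y2 := op(q, 2); no other remaining equation mentions y2.
Clash: constants c and 2 differ; no unifier exists.

FAIL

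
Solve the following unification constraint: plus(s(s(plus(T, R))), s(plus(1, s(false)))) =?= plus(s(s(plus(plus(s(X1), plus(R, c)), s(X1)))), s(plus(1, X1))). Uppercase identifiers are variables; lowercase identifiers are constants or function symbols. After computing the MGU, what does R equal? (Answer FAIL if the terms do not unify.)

s(s(false))

Decompose plus/2: s(s(plus(T, R))) =?= s(s(plus(plus(s(X1), plus(R, c)), s(X1)))),  s(plus(1, s(false))) =?= s(plus(1, X1)).
Decompose s/1: s(plus(T, R)) =?= s(plus(plus(s(X1), plus(R, c)), s(X1))).
Decompose s/1: plus(T, R) =?= plus(plus(s(X1), plus(R, c)), s(X1)).
Decompose plus/2: T =?= plus(s(X1), plus(R, c)),  R =?= s(X1).
Bind T := plus(s(X1), plus(R, c)); no other remaining equation mentions T.
Bind R := s(X1); no other remaining equation mentions R. Substituting into the earlier binding gives T := plus(s(X1), plus(s(X1), c)).
Decompose s/1: plus(1, s(false)) =?= plus(1, X1).
Decompose plus/2: 1 =?= 1,  s(false) =?= X1.
Delete trivial equation 1 =?= 1.
Bind X1 := s(false). Substituting into the earlier bindings gives T := plus(s(s(false)), plus(s(s(false)), c)), R := s(s(false)).
MGU = { T := plus(s(s(false)), plus(s(s(false)), c)), R := s(s(false)), X1 := s(false) }, so R := s(s(false)).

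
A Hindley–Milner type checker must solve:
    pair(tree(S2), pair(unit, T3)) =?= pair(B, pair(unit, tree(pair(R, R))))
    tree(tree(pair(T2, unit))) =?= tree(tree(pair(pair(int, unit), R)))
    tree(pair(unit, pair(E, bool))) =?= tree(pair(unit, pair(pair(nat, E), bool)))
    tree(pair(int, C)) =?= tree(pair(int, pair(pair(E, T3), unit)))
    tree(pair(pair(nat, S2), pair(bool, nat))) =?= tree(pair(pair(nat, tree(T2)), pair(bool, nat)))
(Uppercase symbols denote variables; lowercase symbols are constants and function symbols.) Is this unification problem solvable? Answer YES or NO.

NO

Decompose pair/2: tree(S2) =?= B,  pair(unit, T3) =?= pair(unit, tree(pair(R, R))).
Bind B := tree(S2); no other remaining equation mentions B.
Decompose pair/2: unit =?= unit,  T3 =?= tree(pair(R, R)).
Delete trivial equation unit =?= unit.
Bind T3 := tree(pair(R, R)); substituting into the one remaining equation that mentions T3 gives: tree(pair(int, C)) =?= tree(pair(int, pair(pair(E, tree(pair(R, R))), unit))).
Decompose tree/1: tree(pair(T2, unit)) =?= tree(pair(pair(int, unit), R)).
Decompose tree/1: pair(T2, unit) =?= pair(pair(int, unit), R).
Decompose pair/2: T2 =?= pair(int, unit),  unit =?= R.
Bind T2 := pair(int, unit); substituting into the one remaining equation that mentions T2 gives: tree(pair(pair(nat, S2), pair(bool, nat))) =?= tree(pair(pair(nat, tree(pair(int, unit))), pair(bool, nat))).
Bind R := unit; substituting into the one remaining equation that mentions R gives: tree(pair(int, C)) =?= tree(pair(int, pair(pair(E, tree(pair(unit, unit))), unit))). Substituting into the earlier binding gives T3 := tree(pair(unit, unit)).
Decompose tree/1: pair(unit, pair(E, bool)) =?= pair(unit, pair(pair(nat, E), bool)).
Decompose pair/2: unit =?= unit,  pair(E, bool) =?= pair(pair(nat, E), bool).
Delete trivial equation unit =?= unit.
Decompose pair/2: E =?= pair(nat, E),  bool =?= bool.
Occurs check fails: E occurs in pair(nat, E); the equation E =?= pair(nat, E) has no finite solution.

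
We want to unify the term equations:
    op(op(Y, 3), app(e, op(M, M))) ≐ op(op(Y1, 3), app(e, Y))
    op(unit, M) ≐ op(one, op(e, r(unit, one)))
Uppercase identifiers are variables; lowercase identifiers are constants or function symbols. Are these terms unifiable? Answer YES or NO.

Decompose op/2: op(Y, 3) ≐ op(Y1, 3),  app(e, op(M, M)) ≐ app(e, Y).
Decompose op/2: Y ≐ Y1,  3 ≐ 3.
Bind Y := Y1; substituting into the one remaining equation that mentions Y gives: app(e, op(M, M)) ≐ app(e, Y1).
Delete trivial equation 3 ≐ 3.
Decompose app/2: e ≐ e,  op(M, M) ≐ Y1.
Delete trivial equation e ≐ e.
Bind Y1 := op(M, M); no other remaining equation mentions Y1. Substituting into the earlier binding gives Y := op(M, M).
Decompose op/2: unit ≐ one,  M ≐ op(e, r(unit, one)).
Clash: constants unit and one differ; no unifier exists.

NO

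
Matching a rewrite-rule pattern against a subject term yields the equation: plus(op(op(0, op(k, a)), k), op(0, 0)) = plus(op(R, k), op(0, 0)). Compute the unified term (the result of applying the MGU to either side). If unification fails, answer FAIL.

Decompose plus/2: op(op(0, op(k, a)), k) = op(R, k),  op(0, 0) = op(0, 0).
Decompose op/2: op(0, op(k, a)) = R,  k = k.
Bind R := op(0, op(k, a)); no other remaining equation mentions R.
Delete trivial equation k = k.
Delete trivial equation op(0, 0) = op(0, 0).
Applying the MGU to either side gives plus(op(op(0, op(k, a)), k), op(0, 0)).

plus(op(op(0, op(k, a)), k), op(0, 0))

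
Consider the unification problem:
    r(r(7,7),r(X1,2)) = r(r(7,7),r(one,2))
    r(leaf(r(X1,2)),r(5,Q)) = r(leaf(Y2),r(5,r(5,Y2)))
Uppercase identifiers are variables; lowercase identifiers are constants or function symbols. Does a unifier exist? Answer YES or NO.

YES

Decompose r/2: r(7,7) = r(7,7),  r(X1,2) = r(one,2).
Delete trivial equation r(7,7) = r(7,7).
Decompose r/2: X1 = one,  2 = 2.
Bind X1 := one; substituting into the one remaining equation that mentions X1 gives: r(leaf(r(one,2)),r(5,Q)) = r(leaf(Y2),r(5,r(5,Y2))).
Delete trivial equation 2 = 2.
Decompose r/2: leaf(r(one,2)) = leaf(Y2),  r(5,Q) = r(5,r(5,Y2)).
Decompose leaf/1: r(one,2) = Y2.
Bind Y2 := r(one,2); substituting into the remaining equation gives: r(5,Q) = r(5,r(5,r(one,2))).
Decompose r/2: 5 = 5,  Q = r(5,r(one,2)).
Delete trivial equation 5 = 5.
Bind Q := r(5,r(one,2)).
No equations remain and no clash or occurs-check failure arose, so a unifier exists.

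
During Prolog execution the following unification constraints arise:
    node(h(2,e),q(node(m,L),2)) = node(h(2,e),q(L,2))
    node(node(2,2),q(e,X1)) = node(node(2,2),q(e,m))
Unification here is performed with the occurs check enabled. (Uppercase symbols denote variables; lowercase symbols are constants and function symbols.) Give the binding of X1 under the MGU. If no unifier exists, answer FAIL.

FAIL

Decompose node/2: h(2,e) = h(2,e),  q(node(m,L),2) = q(L,2).
Delete trivial equation h(2,e) = h(2,e).
Decompose q/2: node(m,L) = L,  2 = 2.
Occurs check fails: L occurs in node(m,L); the equation L = node(m,L) has no finite solution.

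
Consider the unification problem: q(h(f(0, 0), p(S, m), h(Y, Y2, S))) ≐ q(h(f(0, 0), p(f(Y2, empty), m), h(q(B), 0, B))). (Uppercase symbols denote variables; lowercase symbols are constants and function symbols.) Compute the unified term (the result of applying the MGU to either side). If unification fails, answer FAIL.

q(h(f(0, 0), p(f(0, empty), m), h(q(f(0, empty)), 0, f(0, empty))))

Decompose q/1: h(f(0, 0), p(S, m), h(Y, Y2, S)) ≐ h(f(0, 0), p(f(Y2, empty), m), h(q(B), 0, B)).
Decompose h/3: f(0, 0) ≐ f(0, 0),  p(S, m) ≐ p(f(Y2, empty), m),  h(Y, Y2, S) ≐ h(q(B), 0, B).
Delete trivial equation f(0, 0) ≐ f(0, 0).
Decompose p/2: S ≐ f(Y2, empty),  m ≐ m.
Bind S := f(Y2, empty); substituting into the one remaining equation that mentions S gives: h(Y, Y2, f(Y2, empty)) ≐ h(q(B), 0, B).
Delete trivial equation m ≐ m.
Decompose h/3: Y ≐ q(B),  Y2 ≐ 0,  f(Y2, empty) ≐ B.
Bind Y := q(B); no other remaining equation mentions Y.
Bind Y2 := 0; substituting into the remaining equation gives: f(0, empty) ≐ B. Substituting into the earlier binding gives S := f(0, empty).
Bind B := f(0, empty). Substituting into the earlier binding gives Y := q(f(0, empty)).
Applying the MGU to either side gives q(h(f(0, 0), p(f(0, empty), m), h(q(f(0, empty)), 0, f(0, empty)))).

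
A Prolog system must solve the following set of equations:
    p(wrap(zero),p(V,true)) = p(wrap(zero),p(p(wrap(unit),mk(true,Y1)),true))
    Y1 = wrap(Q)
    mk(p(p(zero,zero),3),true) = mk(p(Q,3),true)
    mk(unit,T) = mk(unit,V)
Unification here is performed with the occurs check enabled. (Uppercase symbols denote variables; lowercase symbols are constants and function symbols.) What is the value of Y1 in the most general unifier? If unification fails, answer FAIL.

Decompose p/2: wrap(zero) = wrap(zero),  p(V,true) = p(p(wrap(unit),mk(true,Y1)),true).
Delete trivial equation wrap(zero) = wrap(zero).
Decompose p/2: V = p(wrap(unit),mk(true,Y1)),  true = true.
Bind V := p(wrap(unit),mk(true,Y1)); substituting into the one remaining equation that mentions V gives: mk(unit,T) = mk(unit,p(wrap(unit),mk(true,Y1))).
Delete trivial equation true = true.
Bind Y1 := wrap(Q); substituting into the one remaining equation that mentions Y1 gives: mk(unit,T) = mk(unit,p(wrap(unit),mk(true,wrap(Q)))). Substituting into the earlier binding gives V := p(wrap(unit),mk(true,wrap(Q))).
Decompose mk/2: p(p(zero,zero),3) = p(Q,3),  true = true.
Decompose p/2: p(zero,zero) = Q,  3 = 3.
Bind Q := p(zero,zero); substituting into the one remaining equation that mentions Q gives: mk(unit,T) = mk(unit,p(wrap(unit),mk(true,wrap(p(zero,zero))))). Substituting into the earlier bindings gives V := p(wrap(unit),mk(true,wrap(p(zero,zero)))), Y1 := wrap(p(zero,zero)).
Delete trivial equation 3 = 3.
Delete trivial equation true = true.
Decompose mk/2: unit = unit,  T = p(wrap(unit),mk(true,wrap(p(zero,zero)))).
Delete trivial equation unit = unit.
Bind T := p(wrap(unit),mk(true,wrap(p(zero,zero)))).
MGU = { V -> p(wrap(unit),mk(true,wrap(p(zero,zero)))), Y1 -> wrap(p(zero,zero)), Q -> p(zero,zero), T -> p(wrap(unit),mk(true,wrap(p(zero,zero)))) }, so Y1 -> wrap(p(zero,zero)).

wrap(p(zero,zero))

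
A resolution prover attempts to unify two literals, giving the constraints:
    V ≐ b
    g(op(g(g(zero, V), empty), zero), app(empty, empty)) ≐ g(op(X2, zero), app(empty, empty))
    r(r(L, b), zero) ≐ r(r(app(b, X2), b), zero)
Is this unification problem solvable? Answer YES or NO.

Bind V := b; substituting into the one remaining equation that mentions V gives: g(op(g(g(zero, b), empty), zero), app(empty, empty)) ≐ g(op(X2, zero), app(empty, empty)).
Decompose g/2: op(g(g(zero, b), empty), zero) ≐ op(X2, zero),  app(empty, empty) ≐ app(empty, empty).
Decompose op/2: g(g(zero, b), empty) ≐ X2,  zero ≐ zero.
Bind X2 := g(g(zero, b), empty); substituting into the one remaining equation that mentions X2 gives: r(r(L, b), zero) ≐ r(r(app(b, g(g(zero, b), empty)), b), zero).
Delete trivial equation zero ≐ zero.
Delete trivial equation app(empty, empty) ≐ app(empty, empty).
Decompose r/2: r(L, b) ≐ r(app(b, g(g(zero, b), empty)), b),  zero ≐ zero.
Decompose r/2: L ≐ app(b, g(g(zero, b), empty)),  b ≐ b.
Bind L := app(b, g(g(zero, b), empty)); no other remaining equation mentions L.
Delete trivial equation b ≐ b.
Delete trivial equation zero ≐ zero.
No equations remain and no clash or occurs-check failure arose, so a unifier exists.

YES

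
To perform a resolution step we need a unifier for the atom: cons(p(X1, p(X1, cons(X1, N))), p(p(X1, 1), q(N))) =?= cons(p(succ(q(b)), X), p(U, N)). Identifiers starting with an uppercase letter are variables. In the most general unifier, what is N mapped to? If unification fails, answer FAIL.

Decompose cons/2: p(X1, p(X1, cons(X1, N))) =?= p(succ(q(b)), X),  p(p(X1, 1), q(N)) =?= p(U, N).
Decompose p/2: X1 =?= succ(q(b)),  p(X1, cons(X1, N)) =?= X.
Bind X1 := succ(q(b)); substituting into the remaining equations gives: p(succ(q(b)), cons(succ(q(b)), N)) =?= X,  p(p(succ(q(b)), 1), q(N)) =?= p(U, N).
Bind X := p(succ(q(b)), cons(succ(q(b)), N)); no other remaining equation mentions X.
Decompose p/2: p(succ(q(b)), 1) =?= U,  q(N) =?= N.
Bind U := p(succ(q(b)), 1); no other remaining equation mentions U.
Occurs check fails: N occurs in q(N); the equation N =?= q(N) has no finite solution.

FAIL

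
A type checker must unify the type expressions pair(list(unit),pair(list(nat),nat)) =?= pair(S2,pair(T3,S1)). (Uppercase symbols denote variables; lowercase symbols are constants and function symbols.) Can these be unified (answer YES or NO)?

Decompose pair/2: list(unit) =?= S2,  pair(list(nat),nat) =?= pair(T3,S1).
Bind S2 := list(unit); no other remaining equation mentions S2.
Decompose pair/2: list(nat) =?= T3,  nat =?= S1.
Bind T3 := list(nat); no other remaining equation mentions T3.
Bind S1 := nat.
No equations remain and no clash or occurs-check failure arose, so a unifier exists.

YES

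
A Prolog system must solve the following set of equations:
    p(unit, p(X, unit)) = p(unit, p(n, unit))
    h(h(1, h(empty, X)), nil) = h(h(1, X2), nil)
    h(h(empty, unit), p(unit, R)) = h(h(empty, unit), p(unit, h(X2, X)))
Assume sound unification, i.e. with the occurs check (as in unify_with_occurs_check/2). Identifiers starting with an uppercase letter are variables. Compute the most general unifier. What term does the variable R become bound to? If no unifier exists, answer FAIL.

Decompose p/2: unit = unit,  p(X, unit) = p(n, unit).
Delete trivial equation unit = unit.
Decompose p/2: X = n,  unit = unit.
Bind X := n; substituting into the 2 remaining equations that mention X gives: h(h(1, h(empty, n)), nil) = h(h(1, X2), nil),  h(h(empty, unit), p(unit, R)) = h(h(empty, unit), p(unit, h(X2, n))).
Delete trivial equation unit = unit.
Decompose h/2: h(1, h(empty, n)) = h(1, X2),  nil = nil.
Decompose h/2: 1 = 1,  h(empty, n) = X2.
Delete trivial equation 1 = 1.
Bind X2 := h(empty, n); substituting into the one remaining equation that mentions X2 gives: h(h(empty, unit), p(unit, R)) = h(h(empty, unit), p(unit, h(h(empty, n), n))).
Delete trivial equation nil = nil.
Decompose h/2: h(empty, unit) = h(empty, unit),  p(unit, R) = p(unit, h(h(empty, n), n)).
Delete trivial equation h(empty, unit) = h(empty, unit).
Decompose p/2: unit = unit,  R = h(h(empty, n), n).
Delete trivial equation unit = unit.
Bind R := h(h(empty, n), n).
MGU = { X -> n, X2 -> h(empty, n), R -> h(h(empty, n), n) }, so R -> h(h(empty, n), n).

h(h(empty, n), n)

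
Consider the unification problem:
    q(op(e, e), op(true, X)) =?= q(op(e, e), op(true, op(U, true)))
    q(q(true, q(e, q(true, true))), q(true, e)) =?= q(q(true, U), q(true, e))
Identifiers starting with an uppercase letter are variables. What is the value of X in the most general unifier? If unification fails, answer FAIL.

Decompose q/2: op(e, e) =?= op(e, e),  op(true, X) =?= op(true, op(U, true)).
Delete trivial equation op(e, e) =?= op(e, e).
Decompose op/2: true =?= true,  X =?= op(U, true).
Delete trivial equation true =?= true.
Bind X := op(U, true); no other remaining equation mentions X.
Decompose q/2: q(true, q(e, q(true, true))) =?= q(true, U),  q(true, e) =?= q(true, e).
Decompose q/2: true =?= true,  q(e, q(true, true)) =?= U.
Delete trivial equation true =?= true.
Bind U := q(e, q(true, true)); no other remaining equation mentions U. Substituting into the earlier binding gives X := op(q(e, q(true, true)), true).
Delete trivial equation q(true, e) =?= q(true, e).
MGU = { X ↦ op(q(e, q(true, true)), true), U ↦ q(e, q(true, true)) }, so X ↦ op(q(e, q(true, true)), true).

op(q(e, q(true, true)), true)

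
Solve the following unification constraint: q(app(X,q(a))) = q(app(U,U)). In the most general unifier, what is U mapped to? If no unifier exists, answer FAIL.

Decompose q/1: app(X,q(a)) = app(U,U).
Decompose app/2: X = U,  q(a) = U.
Bind X := U; no other remaining equation mentions X.
Bind U := q(a). Substituting into the earlier binding gives X := q(a).
MGU = { X -> q(a), U -> q(a) }, so U -> q(a).

q(a)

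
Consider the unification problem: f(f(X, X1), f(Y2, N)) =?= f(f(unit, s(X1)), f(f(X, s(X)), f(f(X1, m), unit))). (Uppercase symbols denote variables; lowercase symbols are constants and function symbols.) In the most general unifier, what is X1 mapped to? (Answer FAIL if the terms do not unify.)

FAIL

Decompose f/2: f(X, X1) =?= f(unit, s(X1)),  f(Y2, N) =?= f(f(X, s(X)), f(f(X1, m), unit)).
Decompose f/2: X =?= unit,  X1 =?= s(X1).
Bind X := unit; substituting into the one remaining equation that mentions X gives: f(Y2, N) =?= f(f(unit, s(unit)), f(f(X1, m), unit)).
Occurs check fails: X1 occurs in s(X1); the equation X1 =?= s(X1) has no finite solution.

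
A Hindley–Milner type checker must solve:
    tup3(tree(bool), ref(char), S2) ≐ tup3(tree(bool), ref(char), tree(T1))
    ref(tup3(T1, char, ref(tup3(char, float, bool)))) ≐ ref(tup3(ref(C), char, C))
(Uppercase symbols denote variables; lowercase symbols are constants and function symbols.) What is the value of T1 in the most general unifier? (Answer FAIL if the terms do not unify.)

Decompose tup3/3: tree(bool) ≐ tree(bool),  ref(char) ≐ ref(char),  S2 ≐ tree(T1).
Delete trivial equation tree(bool) ≐ tree(bool).
Delete trivial equation ref(char) ≐ ref(char).
Bind S2 := tree(T1); no other remaining equation mentions S2.
Decompose ref/1: tup3(T1, char, ref(tup3(char, float, bool))) ≐ tup3(ref(C), char, C).
Decompose tup3/3: T1 ≐ ref(C),  char ≐ char,  ref(tup3(char, float, bool)) ≐ C.
Bind T1 := ref(C); no other remaining equation mentions T1. Substituting into the earlier binding gives S2 := tree(ref(C)).
Delete trivial equation char ≐ char.
Bind C := ref(tup3(char, float, bool)). Substituting into the earlier bindings gives S2 := tree(ref(ref(tup3(char, float, bool)))), T1 := ref(ref(tup3(char, float, bool))).
MGU = { S2 -> tree(ref(ref(tup3(char, float, bool)))), T1 -> ref(ref(tup3(char, float, bool))), C -> ref(tup3(char, float, bool)) }, so T1 -> ref(ref(tup3(char, float, bool))).

ref(ref(tup3(char, float, bool)))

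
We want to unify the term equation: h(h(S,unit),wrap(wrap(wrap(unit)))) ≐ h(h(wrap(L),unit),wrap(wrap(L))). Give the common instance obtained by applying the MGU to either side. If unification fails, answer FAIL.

Decompose h/2: h(S,unit) ≐ h(wrap(L),unit),  wrap(wrap(wrap(unit))) ≐ wrap(wrap(L)).
Decompose h/2: S ≐ wrap(L),  unit ≐ unit.
Bind S := wrap(L); no other remaining equation mentions S.
Delete trivial equation unit ≐ unit.
Decompose wrap/1: wrap(wrap(unit)) ≐ wrap(L).
Decompose wrap/1: wrap(unit) ≐ L.
Bind L := wrap(unit). Substituting into the earlier binding gives S := wrap(wrap(unit)).
Applying the MGU to either side gives h(h(wrap(wrap(unit)),unit),wrap(wrap(wrap(unit)))).

h(h(wrap(wrap(unit)),unit),wrap(wrap(wrap(unit))))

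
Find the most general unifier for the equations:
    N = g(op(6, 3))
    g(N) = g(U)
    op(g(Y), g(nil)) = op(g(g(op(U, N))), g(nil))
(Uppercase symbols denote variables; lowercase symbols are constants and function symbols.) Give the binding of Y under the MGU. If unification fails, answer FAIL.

g(op(g(op(6, 3)), g(op(6, 3))))

Bind N := g(op(6, 3)); substituting into the remaining equations gives: g(g(op(6, 3))) = g(U),  op(g(Y), g(nil)) = op(g(g(op(U, g(op(6, 3))))), g(nil)).
Decompose g/1: g(op(6, 3)) = U.
Bind U := g(op(6, 3)); substituting into the remaining equation gives: op(g(Y), g(nil)) = op(g(g(op(g(op(6, 3)), g(op(6, 3))))), g(nil)).
Decompose op/2: g(Y) = g(g(op(g(op(6, 3)), g(op(6, 3))))),  g(nil) = g(nil).
Decompose g/1: Y = g(op(g(op(6, 3)), g(op(6, 3)))).
Bind Y := g(op(g(op(6, 3)), g(op(6, 3)))); no other remaining equation mentions Y.
Delete trivial equation g(nil) = g(nil).
MGU = { N := g(op(6, 3)), U := g(op(6, 3)), Y := g(op(g(op(6, 3)), g(op(6, 3)))) }, so Y := g(op(g(op(6, 3)), g(op(6, 3)))).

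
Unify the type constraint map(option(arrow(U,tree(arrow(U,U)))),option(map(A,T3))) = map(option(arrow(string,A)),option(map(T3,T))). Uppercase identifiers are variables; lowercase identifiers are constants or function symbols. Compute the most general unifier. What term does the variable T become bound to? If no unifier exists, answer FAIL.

tree(arrow(string,string))

Decompose map/2: option(arrow(U,tree(arrow(U,U)))) = option(arrow(string,A)),  option(map(A,T3)) = option(map(T3,T)).
Decompose option/1: arrow(U,tree(arrow(U,U))) = arrow(string,A).
Decompose arrow/2: U = string,  tree(arrow(U,U)) = A.
Bind U := string; substituting into the one remaining equation that mentions U gives: tree(arrow(string,string)) = A.
Bind A := tree(arrow(string,string)); substituting into the remaining equation gives: option(map(tree(arrow(string,string)),T3)) = option(map(T3,T)).
Decompose option/1: map(tree(arrow(string,string)),T3) = map(T3,T).
Decompose map/2: tree(arrow(string,string)) = T3,  T3 = T.
Bind T3 := tree(arrow(string,string)); substituting into the remaining equation gives: tree(arrow(string,string)) = T.
Bind T := tree(arrow(string,string)).
MGU = { U ↦ string, A ↦ tree(arrow(string,string)), T3 ↦ tree(arrow(string,string)), T ↦ tree(arrow(string,string)) }, so T ↦ tree(arrow(string,string)).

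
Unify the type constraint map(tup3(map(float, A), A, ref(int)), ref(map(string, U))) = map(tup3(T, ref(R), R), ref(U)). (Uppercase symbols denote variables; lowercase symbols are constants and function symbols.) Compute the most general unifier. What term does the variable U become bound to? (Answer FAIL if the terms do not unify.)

FAIL

Decompose map/2: tup3(map(float, A), A, ref(int)) = tup3(T, ref(R), R),  ref(map(string, U)) = ref(U).
Decompose tup3/3: map(float, A) = T,  A = ref(R),  ref(int) = R.
Bind T := map(float, A); no other remaining equation mentions T.
Bind A := ref(R); no other remaining equation mentions A. Substituting into the earlier binding gives T := map(float, ref(R)).
Bind R := ref(int); no other remaining equation mentions R. Substituting into the earlier bindings gives T := map(float, ref(ref(int))), A := ref(ref(int)).
Decompose ref/1: map(string, U) = U.
Occurs check fails: U occurs in map(string, U); the equation U = map(string, U) has no finite solution.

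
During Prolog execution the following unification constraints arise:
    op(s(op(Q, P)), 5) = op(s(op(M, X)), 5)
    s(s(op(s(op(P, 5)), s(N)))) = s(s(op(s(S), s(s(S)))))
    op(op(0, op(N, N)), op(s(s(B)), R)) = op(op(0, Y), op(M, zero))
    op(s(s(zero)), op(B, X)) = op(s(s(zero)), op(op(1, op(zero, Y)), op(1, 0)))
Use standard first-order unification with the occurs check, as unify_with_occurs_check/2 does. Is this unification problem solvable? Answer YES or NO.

Decompose op/2: s(op(Q, P)) = s(op(M, X)),  5 = 5.
Decompose s/1: op(Q, P) = op(M, X).
Decompose op/2: Q = M,  P = X.
Bind Q := M; no other remaining equation mentions Q.
Bind P := X; substituting into the one remaining equation that mentions P gives: s(s(op(s(op(X, 5)), s(N)))) = s(s(op(s(S), s(s(S))))).
Delete trivial equation 5 = 5.
Decompose s/1: s(op(s(op(X, 5)), s(N))) = s(op(s(S), s(s(S)))).
Decompose s/1: op(s(op(X, 5)), s(N)) = op(s(S), s(s(S))).
Decompose op/2: s(op(X, 5)) = s(S),  s(N) = s(s(S)).
Decompose s/1: op(X, 5) = S.
Bind S := op(X, 5); substituting into the one remaining equation that mentions S gives: s(N) = s(s(op(X, 5))).
Decompose s/1: N = s(op(X, 5)).
Bind N := s(op(X, 5)); substituting into the one remaining equation that mentions N gives: op(op(0, op(s(op(X, 5)), s(op(X, 5)))), op(s(s(B)), R)) = op(op(0, Y), op(M, zero)).
Decompose op/2: op(0, op(s(op(X, 5)), s(op(X, 5)))) = op(0, Y),  op(s(s(B)), R) = op(M, zero).
Decompose op/2: 0 = 0,  op(s(op(X, 5)), s(op(X, 5))) = Y.
Delete trivial equation 0 = 0.
Bind Y := op(s(op(X, 5)), s(op(X, 5))); substituting into the one remaining equation that mentions Y gives: op(s(s(zero)), op(B, X)) = op(s(s(zero)), op(op(1, op(zero, op(s(op(X, 5)), s(op(X, 5))))), op(1, 0))).
Decompose op/2: s(s(B)) = M,  R = zero.
Bind M := s(s(B)); no other remaining equation mentions M. Substituting into the earlier binding gives Q := s(s(B)).
Bind R := zero; no other remaining equation mentions R.
Decompose op/2: s(s(zero)) = s(s(zero)),  op(B, X) = op(op(1, op(zero, op(s(op(X, 5)), s(op(X, 5))))), op(1, 0)).
Delete trivial equation s(s(zero)) = s(s(zero)).
Decompose op/2: B = op(1, op(zero, op(s(op(X, 5)), s(op(X, 5))))),  X = op(1, 0).
Bind B := op(1, op(zero, op(s(op(X, 5)), s(op(X, 5))))); no other remaining equation mentions B. Substituting into the earlier bindings gives Q := s(s(op(1, op(zero, op(s(op(X, 5)), s(op(X, 5))))))), M := s(s(op(1, op(zero, op(s(op(X, 5)), s(op(X, 5))))))).
Bind X := op(1, 0). Substituting into the earlier bindings gives Q := s(s(op(1, op(zero, op(s(op(op(1, 0), 5)), s(op(op(1, 0), 5))))))), P := op(1, 0), S := op(op(1, 0), 5), N := s(op(op(1, 0), 5)), Y := op(s(op(op(1, 0), 5)), s(op(op(1, 0), 5))), M := s(s(op(1, op(zero, op(s(op(op(1, 0), 5)), s(op(op(1, 0), 5))))))), B := op(1, op(zero, op(s(op(op(1, 0), 5)), s(op(op(1, 0), 5))))).
No equations remain and no clash or occurs-check failure arose, so a unifier exists.

YES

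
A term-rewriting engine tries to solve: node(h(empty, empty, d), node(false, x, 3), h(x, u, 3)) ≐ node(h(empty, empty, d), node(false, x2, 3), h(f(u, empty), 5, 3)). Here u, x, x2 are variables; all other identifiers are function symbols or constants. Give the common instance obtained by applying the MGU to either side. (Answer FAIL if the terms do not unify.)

node(h(empty, empty, d), node(false, f(5, empty), 3), h(f(5, empty), 5, 3))

Decompose node/3: h(empty, empty, d) ≐ h(empty, empty, d),  node(false, x, 3) ≐ node(false, x2, 3),  h(x, u, 3) ≐ h(f(u, empty), 5, 3).
Delete trivial equation h(empty, empty, d) ≐ h(empty, empty, d).
Decompose node/3: false ≐ false,  x ≐ x2,  3 ≐ 3.
Delete trivial equation false ≐ false.
Bind x := x2; substituting into the one remaining equation that mentions x gives: h(x2, u, 3) ≐ h(f(u, empty), 5, 3).
Delete trivial equation 3 ≐ 3.
Decompose h/3: x2 ≐ f(u, empty),  u ≐ 5,  3 ≐ 3.
Bind x2 := f(u, empty); no other remaining equation mentions x2. Substituting into the earlier binding gives x := f(u, empty).
Bind u := 5; no other remaining equation mentions u. Substituting into the earlier bindings gives x := f(5, empty), x2 := f(5, empty).
Delete trivial equation 3 ≐ 3.
Applying the MGU to either side gives node(h(empty, empty, d), node(false, f(5, empty), 3), h(f(5, empty), 5, 3)).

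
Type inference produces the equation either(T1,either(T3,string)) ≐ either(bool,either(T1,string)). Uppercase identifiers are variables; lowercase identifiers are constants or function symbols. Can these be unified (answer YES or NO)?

Decompose either/2: T1 ≐ bool,  either(T3,string) ≐ either(T1,string).
Bind T1 := bool; substituting into the remaining equation gives: either(T3,string) ≐ either(bool,string).
Decompose either/2: T3 ≐ bool,  string ≐ string.
Bind T3 := bool; no other remaining equation mentions T3.
Delete trivial equation string ≐ string.
No equations remain and no clash or occurs-check failure arose, so a unifier exists.

YES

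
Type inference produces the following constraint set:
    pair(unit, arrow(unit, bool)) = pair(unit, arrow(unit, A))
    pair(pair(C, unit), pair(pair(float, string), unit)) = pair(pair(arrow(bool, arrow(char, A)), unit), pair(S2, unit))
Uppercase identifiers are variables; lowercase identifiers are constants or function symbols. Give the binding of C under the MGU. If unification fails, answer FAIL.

Decompose pair/2: unit = unit,  arrow(unit, bool) = arrow(unit, A).
Delete trivial equation unit = unit.
Decompose arrow/2: unit = unit,  bool = A.
Delete trivial equation unit = unit.
Bind A := bool; substituting into the remaining equation gives: pair(pair(C, unit), pair(pair(float, string), unit)) = pair(pair(arrow(bool, arrow(char, bool)), unit), pair(S2, unit)).
Decompose pair/2: pair(C, unit) = pair(arrow(bool, arrow(char, bool)), unit),  pair(pair(float, string), unit) = pair(S2, unit).
Decompose pair/2: C = arrow(bool, arrow(char, bool)),  unit = unit.
Bind C := arrow(bool, arrow(char, bool)); no other remaining equation mentions C.
Delete trivial equation unit = unit.
Decompose pair/2: pair(float, string) = S2,  unit = unit.
Bind S2 := pair(float, string); no other remaining equation mentions S2.
Delete trivial equation unit = unit.
MGU = { A ↦ bool, C ↦ arrow(bool, arrow(char, bool)), S2 ↦ pair(float, string) }, so C ↦ arrow(bool, arrow(char, bool)).

arrow(bool, arrow(char, bool))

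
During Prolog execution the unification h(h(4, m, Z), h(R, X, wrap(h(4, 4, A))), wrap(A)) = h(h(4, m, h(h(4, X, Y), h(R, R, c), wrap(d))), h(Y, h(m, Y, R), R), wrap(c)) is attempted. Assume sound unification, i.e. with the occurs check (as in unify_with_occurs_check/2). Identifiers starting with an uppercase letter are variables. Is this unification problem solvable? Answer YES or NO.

YES

Decompose h/3: h(4, m, Z) = h(4, m, h(h(4, X, Y), h(R, R, c), wrap(d))),  h(R, X, wrap(h(4, 4, A))) = h(Y, h(m, Y, R), R),  wrap(A) = wrap(c).
Decompose h/3: 4 = 4,  m = m,  Z = h(h(4, X, Y), h(R, R, c), wrap(d)).
Delete trivial equation 4 = 4.
Delete trivial equation m = m.
Bind Z := h(h(4, X, Y), h(R, R, c), wrap(d)); no other remaining equation mentions Z.
Decompose h/3: R = Y,  X = h(m, Y, R),  wrap(h(4, 4, A)) = R.
Bind R := Y; substituting into the 2 remaining equations that mention R gives: X = h(m, Y, Y),  wrap(h(4, 4, A)) = Y. Substituting into the earlier binding gives Z := h(h(4, X, Y), h(Y, Y, c), wrap(d)).
Bind X := h(m, Y, Y); no other remaining equation mentions X. Substituting into the earlier binding gives Z := h(h(4, h(m, Y, Y), Y), h(Y, Y, c), wrap(d)).
Bind Y := wrap(h(4, 4, A)); no other remaining equation mentions Y. Substituting into the earlier bindings gives Z := h(h(4, h(m, wrap(h(4, 4, A)), wrap(h(4, 4, A))), wrap(h(4, 4, A))), h(wrap(h(4, 4, A)), wrap(h(4, 4, A)), c), wrap(d)), R := wrap(h(4, 4, A)), X := h(m, wrap(h(4, 4, A)), wrap(h(4, 4, A))).
Decompose wrap/1: A = c.
Bind A := c. Substituting into the earlier bindings gives Z := h(h(4, h(m, wrap(h(4, 4, c)), wrap(h(4, 4, c))), wrap(h(4, 4, c))), h(wrap(h(4, 4, c)), wrap(h(4, 4, c)), c), wrap(d)), R := wrap(h(4, 4, c)), X := h(m, wrap(h(4, 4, c)), wrap(h(4, 4, c))), Y := wrap(h(4, 4, c)).
No equations remain and no clash or occurs-check failure arose, so a unifier exists.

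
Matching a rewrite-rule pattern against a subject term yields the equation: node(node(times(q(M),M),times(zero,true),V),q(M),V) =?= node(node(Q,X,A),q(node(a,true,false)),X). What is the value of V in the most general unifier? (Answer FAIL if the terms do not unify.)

Decompose node/3: node(times(q(M),M),times(zero,true),V) =?= node(Q,X,A),  q(M) =?= q(node(a,true,false)),  V =?= X.
Decompose node/3: times(q(M),M) =?= Q,  times(zero,true) =?= X,  V =?= A.
Bind Q := times(q(M),M); no other remaining equation mentions Q.
Bind X := times(zero,true); substituting into the one remaining equation that mentions X gives: V =?= times(zero,true).
Bind V := A; substituting into the one remaining equation that mentions V gives: A =?= times(zero,true).
Decompose q/1: M =?= node(a,true,false).
Bind M := node(a,true,false); no other remaining equation mentions M. Substituting into the earlier binding gives Q := times(q(node(a,true,false)),node(a,true,false)).
Bind A := times(zero,true). Substituting into the earlier binding gives V := times(zero,true).
MGU = { Q ↦ times(q(node(a,true,false)),node(a,true,false)), X ↦ times(zero,true), V ↦ times(zero,true), M ↦ node(a,true,false), A ↦ times(zero,true) }, so V ↦ times(zero,true).

times(zero,true)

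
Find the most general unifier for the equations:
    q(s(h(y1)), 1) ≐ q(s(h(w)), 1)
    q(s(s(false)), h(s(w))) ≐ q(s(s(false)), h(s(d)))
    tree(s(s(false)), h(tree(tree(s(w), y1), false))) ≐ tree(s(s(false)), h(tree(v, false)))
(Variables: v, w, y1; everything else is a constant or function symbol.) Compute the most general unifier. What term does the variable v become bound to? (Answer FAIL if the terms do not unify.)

tree(s(d), d)

Decompose q/2: s(h(y1)) ≐ s(h(w)),  1 ≐ 1.
Decompose s/1: h(y1) ≐ h(w).
Decompose h/1: y1 ≐ w.
Bind y1 := w; substituting into the one remaining equation that mentions y1 gives: tree(s(s(false)), h(tree(tree(s(w), w), false))) ≐ tree(s(s(false)), h(tree(v, false))).
Delete trivial equation 1 ≐ 1.
Decompose q/2: s(s(false)) ≐ s(s(false)),  h(s(w)) ≐ h(s(d)).
Delete trivial equation s(s(false)) ≐ s(s(false)).
Decompose h/1: s(w) ≐ s(d).
Decompose s/1: w ≐ d.
Bind w := d; substituting into the remaining equation gives: tree(s(s(false)), h(tree(tree(s(d), d), false))) ≐ tree(s(s(false)), h(tree(v, false))). Substituting into the earlier binding gives y1 := d.
Decompose tree/2: s(s(false)) ≐ s(s(false)),  h(tree(tree(s(d), d), false)) ≐ h(tree(v, false)).
Delete trivial equation s(s(false)) ≐ s(s(false)).
Decompose h/1: tree(tree(s(d), d), false) ≐ tree(v, false).
Decompose tree/2: tree(s(d), d) ≐ v,  false ≐ false.
Bind v := tree(s(d), d); no other remaining equation mentions v.
Delete trivial equation false ≐ false.
MGU = { y1 -> d, w -> d, v -> tree(s(d), d) }, so v -> tree(s(d), d).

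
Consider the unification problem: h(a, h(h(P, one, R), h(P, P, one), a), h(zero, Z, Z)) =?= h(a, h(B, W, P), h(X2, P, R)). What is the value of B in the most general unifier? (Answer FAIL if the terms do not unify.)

h(a, one, a)

Decompose h/3: a =?= a,  h(h(P, one, R), h(P, P, one), a) =?= h(B, W, P),  h(zero, Z, Z) =?= h(X2, P, R).
Delete trivial equation a =?= a.
Decompose h/3: h(P, one, R) =?= B,  h(P, P, one) =?= W,  a =?= P.
Bind B := h(P, one, R); no other remaining equation mentions B.
Bind W := h(P, P, one); no other remaining equation mentions W.
Bind P := a; substituting into the remaining equation gives: h(zero, Z, Z) =?= h(X2, a, R). Substituting into the earlier bindings gives B := h(a, one, R), W := h(a, a, one).
Decompose h/3: zero =?= X2,  Z =?= a,  Z =?= R.
Bind X2 := zero; no other remaining equation mentions X2.
Bind Z := a; substituting into the remaining equation gives: a =?= R.
Bind R := a. Substituting into the earlier binding gives B := h(a, one, a).
MGU = { B -> h(a, one, a), W -> h(a, a, one), P -> a, X2 -> zero, Z -> a, R -> a }, so B -> h(a, one, a).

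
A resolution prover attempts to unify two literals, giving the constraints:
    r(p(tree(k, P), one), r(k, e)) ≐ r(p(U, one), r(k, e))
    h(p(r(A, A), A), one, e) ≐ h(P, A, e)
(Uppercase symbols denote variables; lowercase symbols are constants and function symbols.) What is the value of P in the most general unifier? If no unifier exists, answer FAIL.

p(r(one, one), one)

Decompose r/2: p(tree(k, P), one) ≐ p(U, one),  r(k, e) ≐ r(k, e).
Decompose p/2: tree(k, P) ≐ U,  one ≐ one.
Bind U := tree(k, P); no other remaining equation mentions U.
Delete trivial equation one ≐ one.
Delete trivial equation r(k, e) ≐ r(k, e).
Decompose h/3: p(r(A, A), A) ≐ P,  one ≐ A,  e ≐ e.
Bind P := p(r(A, A), A); no other remaining equation mentions P. Substituting into the earlier binding gives U := tree(k, p(r(A, A), A)).
Bind A := one; no other remaining equation mentions A. Substituting into the earlier bindings gives U := tree(k, p(r(one, one), one)), P := p(r(one, one), one).
Delete trivial equation e ≐ e.
MGU = { U := tree(k, p(r(one, one), one)), P := p(r(one, one), one), A := one }, so P := p(r(one, one), one).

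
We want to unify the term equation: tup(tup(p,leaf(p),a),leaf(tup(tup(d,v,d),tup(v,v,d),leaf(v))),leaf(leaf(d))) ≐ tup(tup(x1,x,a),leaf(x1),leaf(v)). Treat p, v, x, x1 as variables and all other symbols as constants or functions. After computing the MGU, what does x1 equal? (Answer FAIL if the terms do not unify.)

Decompose tup/3: tup(p,leaf(p),a) ≐ tup(x1,x,a),  leaf(tup(tup(d,v,d),tup(v,v,d),leaf(v))) ≐ leaf(x1),  leaf(leaf(d)) ≐ leaf(v).
Decompose tup/3: p ≐ x1,  leaf(p) ≐ x,  a ≐ a.
Bind p := x1; substituting into the one remaining equation that mentions p gives: leaf(x1) ≐ x.
Bind x := leaf(x1); no other remaining equation mentions x.
Delete trivial equation a ≐ a.
Decompose leaf/1: tup(tup(d,v,d),tup(v,v,d),leaf(v)) ≐ x1.
Bind x1 := tup(tup(d,v,d),tup(v,v,d),leaf(v)); no other remaining equation mentions x1. Substituting into the earlier bindings gives p := tup(tup(d,v,d),tup(v,v,d),leaf(v)), x := leaf(tup(tup(d,v,d),tup(v,v,d),leaf(v))).
Decompose leaf/1: leaf(d) ≐ v.
Bind v := leaf(d). Substituting into the earlier bindings gives p := tup(tup(d,leaf(d),d),tup(leaf(d),leaf(d),d),leaf(leaf(d))), x := leaf(tup(tup(d,leaf(d),d),tup(leaf(d),leaf(d),d),leaf(leaf(d)))), x1 := tup(tup(d,leaf(d),d),tup(leaf(d),leaf(d),d),leaf(leaf(d))).
MGU = { p ↦ tup(tup(d,leaf(d),d),tup(leaf(d),leaf(d),d),leaf(leaf(d))), x ↦ leaf(tup(tup(d,leaf(d),d),tup(leaf(d),leaf(d),d),leaf(leaf(d)))), x1 ↦ tup(tup(d,leaf(d),d),tup(leaf(d),leaf(d),d),leaf(leaf(d))), v ↦ leaf(d) }, so x1 ↦ tup(tup(d,leaf(d),d),tup(leaf(d),leaf(d),d),leaf(leaf(d))).

tup(tup(d,leaf(d),d),tup(leaf(d),leaf(d),d),leaf(leaf(d)))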